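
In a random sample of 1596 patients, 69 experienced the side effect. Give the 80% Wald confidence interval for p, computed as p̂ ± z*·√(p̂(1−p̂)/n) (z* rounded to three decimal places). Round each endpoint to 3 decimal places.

(0.037, 0.050)

Sample proportion p̂ = 69/1596 = 0.04323.
Standard error of p̂: √(0.041364/1596) = √0.000025917 = 0.005091.
For 80% confidence, z* = 1.282.
Margin = 1.282·0.005091 = 0.00653.
CI: 0.04323 ± 0.00653 = (0.037, 0.050).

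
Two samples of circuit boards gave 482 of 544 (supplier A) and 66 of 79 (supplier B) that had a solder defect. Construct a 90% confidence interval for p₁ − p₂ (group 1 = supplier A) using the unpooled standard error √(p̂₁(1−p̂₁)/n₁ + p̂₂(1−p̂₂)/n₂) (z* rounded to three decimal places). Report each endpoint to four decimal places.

(-0.0216, 0.1228)

p̂₁ = 482/544 = 0.88603, p̂₂ = 66/79 = 0.83544; p̂₁ − p̂₂ = 0.05059.
Unpooled SE = √(p̂₁(1−p̂₁)/n₁ + p̂₂(1−p̂₂)/n₂) = √(0.000185627 + 0.001740227) = 0.043885.
z* = 1.645 at the 90% level. Margin = 1.645·0.043885 = 0.07219.
So the interval runs from -0.0216 to 0.1228.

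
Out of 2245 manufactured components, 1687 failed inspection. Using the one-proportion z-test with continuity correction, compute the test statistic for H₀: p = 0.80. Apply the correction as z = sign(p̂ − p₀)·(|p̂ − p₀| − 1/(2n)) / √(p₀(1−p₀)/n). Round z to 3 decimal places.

z = -5.725

The sample proportion is 1687/2245 = 0.75145. p̂ − p₀ = -0.048552.
Continuity correction 1/(2n) = 1/4490 = 0.000223.
Corrected numerator: |-0.048552| − 0.000223 = 0.048329.
SE₀ = √(0.80·0.20/2245) = 0.008442.
z = −0.048329/0.008442 = -5.725.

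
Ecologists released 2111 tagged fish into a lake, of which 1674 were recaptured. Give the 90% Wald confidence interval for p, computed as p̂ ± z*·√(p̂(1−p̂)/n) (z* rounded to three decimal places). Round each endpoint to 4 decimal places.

(0.7785, 0.8075)

With x = 1674 successes in n = 2111, p̂ = 0.79299.
SE = √(p̂(1−p̂)/n) = √(0.164157/2111) = 0.008818.
z* = 1.645 at the 90% level.
Margin of error: 1.645 × 0.008818 = 0.01451.
So the interval runs from 0.7785 to 0.8075.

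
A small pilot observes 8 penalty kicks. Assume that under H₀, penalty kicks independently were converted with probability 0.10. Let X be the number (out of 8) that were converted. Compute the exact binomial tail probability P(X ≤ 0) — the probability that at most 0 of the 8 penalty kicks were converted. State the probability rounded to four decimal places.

X is binomial with n = 8 and p = 0.10.
P(X ≤ 0) = C(8,0)·0.10^0·0.90^8.
= 0.430467 = 0.4305.

P = 0.4305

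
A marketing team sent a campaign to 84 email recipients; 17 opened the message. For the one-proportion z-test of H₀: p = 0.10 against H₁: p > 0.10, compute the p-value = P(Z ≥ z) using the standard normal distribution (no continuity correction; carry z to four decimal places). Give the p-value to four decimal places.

p-value = 0.0009

With x = 17 successes in n = 84, p̂ = 0.20238.
Null standard error: √(0.10·0.90/84) = √0.001071429 = 0.032733.
Test statistic (full precision, shown to 4 dp): z = (17/84 − 0.10)/SE₀ ≈ 3.1278.
p-value = P(Z ≥ z) with z = 3.1278 → 0.0009.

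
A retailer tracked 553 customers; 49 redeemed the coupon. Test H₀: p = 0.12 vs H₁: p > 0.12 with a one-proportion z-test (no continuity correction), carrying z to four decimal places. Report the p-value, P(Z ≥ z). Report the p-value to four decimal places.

Sample proportion p̂ = 49/553 = 0.08861.
SE₀ = √(0.12·0.88/553) = 0.013819.
z = (p̂ − p₀)/SE = (49/553 − 0.12)/0.013819 ≈ -2.2717.
From the standard normal, P(Z ≥ z) = 0.9884.

p-value = 0.9884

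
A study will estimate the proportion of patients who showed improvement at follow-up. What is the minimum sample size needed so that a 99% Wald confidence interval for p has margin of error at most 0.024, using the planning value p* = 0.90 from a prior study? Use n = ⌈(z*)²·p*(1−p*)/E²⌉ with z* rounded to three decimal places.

z* = 2.576 at the 99% level.
p*(1−p*) = 0.0900.
Required n before rounding: 6.635776 × 0.0900 / 0.024² = 1036.840.
Rounding up, n = 1037.

n = 1037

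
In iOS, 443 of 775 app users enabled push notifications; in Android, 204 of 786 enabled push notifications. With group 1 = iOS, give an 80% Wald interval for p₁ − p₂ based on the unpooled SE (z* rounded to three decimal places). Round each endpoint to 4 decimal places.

(0.2817, 0.3424)

p̂₁ = 443/775 = 0.57161, p̂₂ = 204/786 = 0.25954; p̂₁ − p̂₂ = 0.31207.
SE = √(0.000315963 + 0.000244504) = √0.000560467 = 0.023674.
The 80% critical value is z* = 1.282. Margin = 1.282·0.023674 = 0.03035.
Interval: 0.31207 ± 0.03035 → (0.2817, 0.3424).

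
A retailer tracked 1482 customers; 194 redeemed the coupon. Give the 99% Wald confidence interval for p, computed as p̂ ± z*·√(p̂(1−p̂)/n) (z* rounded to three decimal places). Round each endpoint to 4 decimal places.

p̂ = 194/1482 = 0.13090.
SE = √(p̂(1−p̂)/n) = √(0.113768/1482) = 0.008762.
The 99% critical value is z* = 2.576.
Margin of error: 2.576 × 0.008762 = 0.02257.
Interval: 0.13090 ± 0.02257 → (0.1083, 0.1535).

(0.1083, 0.1535)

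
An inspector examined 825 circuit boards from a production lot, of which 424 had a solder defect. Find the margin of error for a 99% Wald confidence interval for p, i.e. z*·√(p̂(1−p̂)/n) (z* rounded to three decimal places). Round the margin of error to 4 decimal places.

With x = 424 successes in n = 825, p̂ = 0.51394.
SE = √(p̂(1−p̂)/n) = √(0.249806/825) = 0.017401.
For 99% confidence, z* = 2.576.
So ME = 0.0448.

ME = 0.0448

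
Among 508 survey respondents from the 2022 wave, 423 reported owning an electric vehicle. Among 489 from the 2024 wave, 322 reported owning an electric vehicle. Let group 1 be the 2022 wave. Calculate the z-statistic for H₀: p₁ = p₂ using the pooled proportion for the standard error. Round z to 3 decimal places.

Sample proportions: p̂₁ = 423/508 = 0.83268 and p̂₂ = 322/489 = 0.65849.
Pooling: p̂ = 745/997 = 0.74724.
SE = √[p̂(1−p̂)(1/n₁+1/n₂)] = √[0.74724·0.25276·(1/508+1/489)] ≈ 0.027532.
z = 0.17419/0.027532 = 6.327.

z = 6.327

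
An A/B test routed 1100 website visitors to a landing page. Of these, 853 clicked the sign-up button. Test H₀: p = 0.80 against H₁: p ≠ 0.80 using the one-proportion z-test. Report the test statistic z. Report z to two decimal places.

The sample proportion is 853/1100 = 0.77545.
SE₀ = √(0.80·0.20/1100) = 0.012060.
z = (0.77545 − 0.80)/0.012060 = -0.02455/0.012060 = -2.04.

z = -2.04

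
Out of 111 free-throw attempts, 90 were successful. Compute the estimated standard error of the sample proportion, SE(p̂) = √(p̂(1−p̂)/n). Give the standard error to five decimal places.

SE = 0.03717

With x = 90 successes in n = 111, p̂ = 0.81081.
p̂(1−p̂) = 0.153397.
Dividing by n and taking the root: √0.001381955 = 0.03717.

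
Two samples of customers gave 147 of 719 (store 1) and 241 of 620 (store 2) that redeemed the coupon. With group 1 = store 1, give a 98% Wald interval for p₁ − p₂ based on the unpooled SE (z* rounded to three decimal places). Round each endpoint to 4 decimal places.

(-0.2417, -0.1268)

p̂₁ = 147/719 = 0.20445, p̂₂ = 241/620 = 0.38871; p̂₁ − p̂₂ = -0.18426.
SE = √(0.000226218 + 0.000383249) = √0.000609467 = 0.024687.
z* = 2.326 at the 98% level. Margin of error = 0.05742.
CI: -0.18426 ± 0.05742 = (-0.2417, -0.1268).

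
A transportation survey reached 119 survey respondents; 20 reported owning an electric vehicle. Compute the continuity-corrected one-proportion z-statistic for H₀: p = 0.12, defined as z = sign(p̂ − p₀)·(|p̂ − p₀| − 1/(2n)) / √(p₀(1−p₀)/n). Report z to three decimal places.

z = 1.473

The sample proportion is 20/119 = 0.16807. p̂ − p₀ = 0.048067.
1/(2n) = 0.004202.
Corrected numerator: |0.048067| − 0.004202 = 0.043865.
Null standard error: √(0.12·0.88/119) = √0.000887395 = 0.029789.
z = +0.043865/0.029789 = 1.473.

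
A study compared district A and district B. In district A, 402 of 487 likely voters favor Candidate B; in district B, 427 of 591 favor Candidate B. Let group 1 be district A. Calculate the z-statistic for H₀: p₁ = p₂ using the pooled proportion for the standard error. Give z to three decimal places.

p̂₁ = 402/487 = 0.82546, p̂₂ = 427/591 = 0.72250.
Pooling: p̂ = 829/1078 = 0.76902.
Pooled SE = √[0.1776300·0.00374544] ≈ 0.025793.
z = (p̂₁ − p̂₂)/SE = (0.82546 − 0.72250)/0.025793 = 0.10296/0.025793 = 3.992.

z = 3.992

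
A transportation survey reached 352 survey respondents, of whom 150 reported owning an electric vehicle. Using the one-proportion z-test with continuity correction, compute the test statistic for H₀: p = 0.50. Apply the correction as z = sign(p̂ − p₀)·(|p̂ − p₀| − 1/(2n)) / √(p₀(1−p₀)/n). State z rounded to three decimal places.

The sample proportion is 150/352 = 0.42614. p̂ − p₀ = -0.073864.
1/(2n) = 0.001420.
Corrected numerator: |-0.073864| − 0.001420 = 0.072444.
Null standard error: √(0.50·0.50/352) = √0.000710227 = 0.026650.
z = (−)0.072444/0.026650 = -2.718.

z = -2.718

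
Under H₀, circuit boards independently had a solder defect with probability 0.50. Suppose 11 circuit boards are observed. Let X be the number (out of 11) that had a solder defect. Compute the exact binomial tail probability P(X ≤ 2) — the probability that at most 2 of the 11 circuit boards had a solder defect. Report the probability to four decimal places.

P = 0.0327

X ~ Binomial(n=11, p=0.50).
P(X ≤ 2) = C(11,0)·0.50^0·0.50^11 + C(11,1)·0.50^1·0.50^10 + C(11,2)·0.50^2·0.50^9.
= 0.000488 + 0.005371 + 0.026855 = 0.0327.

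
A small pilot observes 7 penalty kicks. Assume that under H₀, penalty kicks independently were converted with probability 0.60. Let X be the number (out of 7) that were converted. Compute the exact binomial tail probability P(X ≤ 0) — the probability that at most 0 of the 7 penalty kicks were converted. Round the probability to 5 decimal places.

X is binomial with n = 7 and p = 0.60.
P(X ≤ 0) = C(7,0)·0.60^0·0.40^7.
= 0.001638 = 0.00164.

P = 0.00164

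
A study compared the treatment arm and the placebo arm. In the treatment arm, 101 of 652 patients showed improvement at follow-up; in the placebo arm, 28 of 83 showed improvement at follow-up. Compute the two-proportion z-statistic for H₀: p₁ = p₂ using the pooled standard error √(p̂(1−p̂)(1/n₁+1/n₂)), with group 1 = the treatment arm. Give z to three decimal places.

Sample proportions: p̂₁ = 101/652 = 0.15491 and p̂₂ = 28/83 = 0.33735.
Pooling: p̂ = 129/735 = 0.17551.
SE = √[p̂(1−p̂)(1/n₁+1/n₂)] = √[0.17551·0.82449·(1/652+1/83)] ≈ 0.044333.
z = -0.18244/0.044333 = -4.115.

z = -4.115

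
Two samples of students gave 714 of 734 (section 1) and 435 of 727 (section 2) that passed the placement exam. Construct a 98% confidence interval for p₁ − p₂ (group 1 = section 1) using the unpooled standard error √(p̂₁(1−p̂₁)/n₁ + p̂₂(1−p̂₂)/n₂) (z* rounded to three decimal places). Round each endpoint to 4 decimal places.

(0.3299, 0.4189)

p̂₁ = 0.97275, p̂₂ = 0.59835, so the observed difference is 0.37440.
SE = √(0.000036111 + 0.000330574) = √0.000366685 = 0.019149.
For 98% confidence, z* = 2.326. Margin = 2.326·0.019149 = 0.04454.
So the interval runs from 0.3299 to 0.4189.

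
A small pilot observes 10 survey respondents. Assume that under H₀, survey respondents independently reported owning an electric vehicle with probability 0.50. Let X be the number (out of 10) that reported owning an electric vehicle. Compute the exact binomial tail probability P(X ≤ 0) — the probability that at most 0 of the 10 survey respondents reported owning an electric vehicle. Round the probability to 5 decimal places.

P = 0.00098

X is binomial with n = 10 and p = 0.50.
P(X ≤ 0) = C(10,0)·0.50^0·0.50^10.
= 0.000977 = 0.00098.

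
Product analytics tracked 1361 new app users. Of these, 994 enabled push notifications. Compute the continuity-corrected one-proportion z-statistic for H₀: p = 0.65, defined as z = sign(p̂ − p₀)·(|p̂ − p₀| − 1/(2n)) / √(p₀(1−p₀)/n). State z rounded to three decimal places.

Sample proportion p̂ = 994/1361 = 0.73035. p̂ − p₀ = 0.080345.
Continuity correction 1/(2n) = 1/2722 = 0.000367.
Corrected numerator: |0.080345| − 0.000367 = 0.079978.
SE₀ = √(0.65·0.35/1361) = 0.012929.
z = (+)0.079978/0.012929 = 6.186.

z = 6.186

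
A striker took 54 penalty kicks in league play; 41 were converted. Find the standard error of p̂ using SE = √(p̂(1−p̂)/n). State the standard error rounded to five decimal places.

Sample proportion p̂ = 41/54 = 0.75926.
p̂(1−p̂) = 0.182784.
SE = √(0.182784/54) = 0.05818.

SE = 0.05818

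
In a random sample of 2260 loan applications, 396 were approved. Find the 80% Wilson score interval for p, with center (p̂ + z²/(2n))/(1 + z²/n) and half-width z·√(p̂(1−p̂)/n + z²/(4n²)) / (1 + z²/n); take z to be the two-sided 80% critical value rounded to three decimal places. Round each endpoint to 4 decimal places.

(0.1652, 0.1857)

p̂ = 396/2260 = 0.17522; z = 1.282, so z² = 1.643524.
Denominator 1 + z²/n = 1 + 1.643524/2260 = 1.000727.
Adjusted center: (0.17522 + z²/(2n))/1.000727 = 0.17546.
Radicand: p̂(1−p̂)/n + z²/(4n²) = 0.000063946 + 0.000000080 = 0.000064026.
Half-width = z·√(radicand)/denom = 1.282·0.008002/1.000727 = 0.01025.
So the interval runs from 0.1652 to 0.1857.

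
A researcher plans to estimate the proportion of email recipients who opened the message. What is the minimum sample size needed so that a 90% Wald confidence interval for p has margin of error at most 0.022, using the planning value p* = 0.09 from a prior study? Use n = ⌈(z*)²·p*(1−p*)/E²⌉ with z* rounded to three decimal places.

For 90% confidence, z* = 1.645.
p*(1−p*) = 0.0819.
(z*)²·p*(1−p*)/E² = 2.706025·0.0819/0.000484 = 457.900.
Rounding up, n = 458.

n = 458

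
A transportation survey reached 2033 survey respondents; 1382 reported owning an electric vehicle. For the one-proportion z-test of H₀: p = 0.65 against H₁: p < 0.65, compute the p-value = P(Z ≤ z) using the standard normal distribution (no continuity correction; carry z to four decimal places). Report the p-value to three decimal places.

p-value = 0.998

Sample proportion p̂ = 1382/2033 = 0.67978.
Null standard error: √(0.65·0.35/2033) = √0.000111904 = 0.010578.
Test statistic (full precision, shown to 4 dp): z = (1382/2033 − 0.65)/SE₀ ≈ 2.8155.
p-value = P(Z ≤ z) with z = 2.8155 → 0.998.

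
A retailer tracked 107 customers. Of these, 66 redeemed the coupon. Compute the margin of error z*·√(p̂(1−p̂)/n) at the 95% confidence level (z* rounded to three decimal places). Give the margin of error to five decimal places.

p̂ = 66/107 = 0.61682.
Standard error of p̂: √(0.236353/107) = √0.002208902 = 0.046999.
For 95% confidence, z* = 1.960.
Margin of error = z*·SE = 1.960 × 0.046999 = 0.09212.

ME = 0.09212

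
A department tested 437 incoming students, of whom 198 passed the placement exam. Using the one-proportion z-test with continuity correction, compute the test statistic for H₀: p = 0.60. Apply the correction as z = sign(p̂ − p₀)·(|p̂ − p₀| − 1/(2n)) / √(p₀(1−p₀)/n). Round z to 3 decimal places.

z = -6.220

The sample proportion is 198/437 = 0.45309. p̂ − p₀ = -0.146911.
Continuity correction 1/(2n) = 1/874 = 0.001144.
Corrected numerator: |-0.146911| − 0.001144 = 0.145767.
SE₀ = √(0.60·0.40/437) = 0.023435.
z = (−)0.145767/0.023435 = -6.220.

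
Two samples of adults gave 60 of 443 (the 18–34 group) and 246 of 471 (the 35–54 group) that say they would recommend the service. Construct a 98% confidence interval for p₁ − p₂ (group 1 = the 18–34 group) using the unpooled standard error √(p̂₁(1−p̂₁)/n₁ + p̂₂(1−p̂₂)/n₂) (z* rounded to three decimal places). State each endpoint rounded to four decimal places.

(-0.4524, -0.3213)

p̂₁ = 60/443 = 0.13544, p̂₂ = 246/471 = 0.52229; p̂₁ − p̂₂ = -0.38685.
Unpooled SE = √(p̂₁(1−p̂₁)/n₁ + p̂₂(1−p̂₂)/n₂) = √(0.000264325 + 0.000529730) = 0.028179.
z* = 2.326 at the 98% level. Margin = 2.326·0.028179 = 0.06554.
Interval: -0.38685 ± 0.06554 → (-0.4524, -0.3213).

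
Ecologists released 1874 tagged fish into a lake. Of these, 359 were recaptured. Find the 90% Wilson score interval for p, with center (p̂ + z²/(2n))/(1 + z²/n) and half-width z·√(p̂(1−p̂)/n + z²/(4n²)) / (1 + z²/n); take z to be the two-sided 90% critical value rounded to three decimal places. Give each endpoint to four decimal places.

Here p̂ = 359/1874 = 0.19157 and z = 1.645 (z² = 2.706025).
Denominator 1 + z²/n = 1 + 2.706025/1874 = 1.001444.
Center = (0.19157 + 0.000722)/1.001444 = 0.19201.
Radicand: p̂(1−p̂)/n + z²/(4n²) = 0.000082642 + 0.000000193 = 0.000082835.
Half-width = z·√(radicand)/denom = 1.645·0.009101/1.001444 = 0.01495.
So the interval runs from 0.1771 to 0.2070.

(0.1771, 0.2070)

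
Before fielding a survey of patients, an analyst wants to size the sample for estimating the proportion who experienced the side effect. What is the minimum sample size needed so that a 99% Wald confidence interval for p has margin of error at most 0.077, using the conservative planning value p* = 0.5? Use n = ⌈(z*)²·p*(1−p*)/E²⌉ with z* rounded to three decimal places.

n = 280

For 99% confidence, z* = 2.576.
p*(1−p*) = 0.2500.
Required n before rounding: 6.635776 × 0.2500 / 0.077² = 279.802.
⌈279.802⌉ = 280.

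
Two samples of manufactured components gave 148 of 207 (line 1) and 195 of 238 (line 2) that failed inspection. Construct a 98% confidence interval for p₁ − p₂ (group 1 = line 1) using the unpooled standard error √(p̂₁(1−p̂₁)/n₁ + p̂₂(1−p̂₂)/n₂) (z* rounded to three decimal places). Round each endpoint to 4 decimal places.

(-0.1976, -0.0111)

p̂₁ = 0.71498, p̂₂ = 0.81933, so the observed difference is -0.10435.
Unpooled SE = √(p̂₁(1−p̂₁)/n₁ + p̂₂(1−p̂₂)/n₂) = √(0.000984470 + 0.000621974) = 0.040080.
For 98% confidence, z* = 2.326. Margin = 2.326·0.040080 = 0.09323.
So the interval runs from -0.1976 to -0.0111.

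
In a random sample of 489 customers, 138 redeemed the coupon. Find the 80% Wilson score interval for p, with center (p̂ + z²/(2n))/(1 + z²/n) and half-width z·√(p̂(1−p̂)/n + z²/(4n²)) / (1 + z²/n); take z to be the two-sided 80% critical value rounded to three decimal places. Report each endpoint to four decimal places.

(0.2569, 0.3090)

Here p̂ = 138/489 = 0.28221 and z = 1.282 (z² = 1.643524).
1 + z²/n = 1.003361.
Adjusted center: (0.28221 + z²/(2n))/1.003361 = 0.28294.
Radicand: p̂(1−p̂)/n + z²/(4n²) = 0.000414247 + 0.000001718 = 0.000415965.
Half-width = z·√(radicand)/denom = 1.282·0.020395/1.003361 = 0.02606.
CI: 0.28294 ± 0.02606 = (0.2569, 0.3090).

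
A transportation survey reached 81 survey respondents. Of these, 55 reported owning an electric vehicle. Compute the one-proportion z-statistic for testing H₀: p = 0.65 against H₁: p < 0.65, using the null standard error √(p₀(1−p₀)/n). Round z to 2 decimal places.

The sample proportion is 55/81 = 0.67901.
SE₀ = √(0.65·0.35/81) = 0.052997.
Test statistic: z = 0.02901/0.052997 = 0.55.

z = 0.55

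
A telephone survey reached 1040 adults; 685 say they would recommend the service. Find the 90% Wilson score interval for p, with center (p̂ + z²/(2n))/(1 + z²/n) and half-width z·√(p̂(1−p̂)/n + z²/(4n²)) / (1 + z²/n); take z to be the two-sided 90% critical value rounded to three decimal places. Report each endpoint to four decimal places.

p̂ = 685/1040 = 0.65865; z = 1.645, so z² = 2.706025.
1 + z²/n = 1.002602.
Center = (0.65865 + 0.001301)/1.002602 = 0.65824.
Radicand: p̂(1−p̂)/n + z²/(4n²) = 0.000216182 + 0.000000625 = 0.000216807.
Half-width = 1.645·√0.000216807/1.002602 = 0.02416.
Interval: 0.65824 ± 0.02416 → (0.6341, 0.6824).

(0.6341, 0.6824)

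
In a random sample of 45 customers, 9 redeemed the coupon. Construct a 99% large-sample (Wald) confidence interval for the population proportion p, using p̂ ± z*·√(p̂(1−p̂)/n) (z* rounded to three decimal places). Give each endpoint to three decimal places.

(0.046, 0.354)

p̂ = 9/45 = 0.20000.
Standard error of p̂: √(0.160000/45) = √0.003555556 = 0.059628.
The 99% critical value is z* = 2.576.
Margin = 2.576·0.059628 = 0.15360.
CI: 0.20000 ± 0.15360 = (0.046, 0.354).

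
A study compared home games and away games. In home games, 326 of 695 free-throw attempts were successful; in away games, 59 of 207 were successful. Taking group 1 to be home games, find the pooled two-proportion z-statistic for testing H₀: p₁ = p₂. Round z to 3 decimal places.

z = 4.699

p̂₁ = 326/695 = 0.46906, p̂₂ = 59/207 = 0.28502.
Pooled p̂ = (326+59)/(695+207) = 385/902 = 0.42683.
Pooled SE = √[0.2446460·0.00626977] ≈ 0.039165.
z = (p̂₁ − p̂₂)/SE = (0.46906 − 0.28502)/0.039165 = 0.18404/0.039165 = 4.699.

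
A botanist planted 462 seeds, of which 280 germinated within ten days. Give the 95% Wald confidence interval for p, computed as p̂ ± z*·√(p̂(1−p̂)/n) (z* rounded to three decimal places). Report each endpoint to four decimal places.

The sample proportion is 280/462 = 0.60606.
SE = √(p̂(1−p̂)/n) = √(0.238751/462) = 0.022733.
z* = 1.960 at the 95% level.
Margin = 1.960·0.022733 = 0.04456.
CI: 0.60606 ± 0.04456 = (0.5615, 0.6506).

(0.5615, 0.6506)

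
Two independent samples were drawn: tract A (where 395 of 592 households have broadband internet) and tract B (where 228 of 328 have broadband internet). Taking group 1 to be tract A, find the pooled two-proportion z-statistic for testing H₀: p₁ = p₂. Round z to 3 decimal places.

p̂₁ = 395/592 = 0.66723, p̂₂ = 228/328 = 0.69512.
Pooling: p̂ = 623/920 = 0.67717.
SE = √[p̂(1−p̂)(1/n₁+1/n₂)] = √[0.67717·0.32283·(1/592+1/328)] ≈ 0.032183.
z = -0.02789/0.032183 = -0.867.

z = -0.867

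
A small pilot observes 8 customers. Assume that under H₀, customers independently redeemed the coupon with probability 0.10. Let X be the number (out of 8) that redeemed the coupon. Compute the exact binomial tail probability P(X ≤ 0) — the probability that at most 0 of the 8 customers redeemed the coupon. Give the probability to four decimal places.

P = 0.4305

X ~ Binomial(n=8, p=0.10).
P(X ≤ 0) = C(8,0)·0.10^0·0.90^8.
= 0.430467 = 0.4305.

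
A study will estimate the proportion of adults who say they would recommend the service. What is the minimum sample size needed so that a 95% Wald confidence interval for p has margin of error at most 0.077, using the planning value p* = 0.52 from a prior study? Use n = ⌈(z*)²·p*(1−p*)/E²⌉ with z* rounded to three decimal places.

For 95% confidence, z* = 1.960.
p*(1−p*) = 0.2496.
Required n before rounding: 3.841600 × 0.2496 / 0.077² = 161.724.
Rounding up, n = 162.

n = 162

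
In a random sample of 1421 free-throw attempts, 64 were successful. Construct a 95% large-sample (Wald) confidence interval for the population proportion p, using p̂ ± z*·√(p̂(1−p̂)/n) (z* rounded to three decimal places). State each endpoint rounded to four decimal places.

(0.0343, 0.0558)

The sample proportion is 64/1421 = 0.04504.
SE(p̂) = √(0.04504·0.95496/1421) = 0.005502.
For 95% confidence, z* = 1.960.
Margin = 1.960·0.005502 = 0.01078.
CI: 0.04504 ± 0.01078 = (0.0343, 0.0558).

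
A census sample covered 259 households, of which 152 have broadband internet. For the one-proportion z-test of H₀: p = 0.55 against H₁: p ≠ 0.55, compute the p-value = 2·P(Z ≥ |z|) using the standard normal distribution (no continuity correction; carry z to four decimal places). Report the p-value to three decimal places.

Sample proportion p̂ = 152/259 = 0.58687.
Under H₀, SE = √(p₀(1−p₀)/n) = √(0.55·0.45/259) = √0.000955598 = 0.030913.
z = (p̂ − p₀)/SE = (152/259 − 0.55)/0.030913 ≈ 1.1928.
p-value = 2·P(Z ≥ |z|) with z = 1.1928 → 0.233.

p-value = 0.233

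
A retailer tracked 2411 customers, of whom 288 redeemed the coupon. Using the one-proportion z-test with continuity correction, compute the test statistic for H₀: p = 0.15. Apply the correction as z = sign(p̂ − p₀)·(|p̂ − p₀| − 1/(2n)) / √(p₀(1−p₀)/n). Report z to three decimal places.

z = -4.172

p̂ = 288/2411 = 0.11945. p̂ − p₀ = -0.030547.
Continuity correction 1/(2n) = 1/4822 = 0.000207.
Corrected numerator: |-0.030547| − 0.000207 = 0.030340.
Null standard error: √(0.15·0.85/2411) = √0.000052883 = 0.007272.
z = −0.030340/0.007272 = -4.172.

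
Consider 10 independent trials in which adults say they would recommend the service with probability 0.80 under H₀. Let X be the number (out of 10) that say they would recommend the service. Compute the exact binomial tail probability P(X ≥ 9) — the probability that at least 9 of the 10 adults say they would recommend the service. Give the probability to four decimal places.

P = 0.3758

X is binomial with n = 10 and p = 0.80.
P(X ≥ 9) = C(10,9)·0.80^9·0.20^1 + C(10,10)·0.80^10·0.20^0.
= 0.268435 + 0.107374 = 0.3758.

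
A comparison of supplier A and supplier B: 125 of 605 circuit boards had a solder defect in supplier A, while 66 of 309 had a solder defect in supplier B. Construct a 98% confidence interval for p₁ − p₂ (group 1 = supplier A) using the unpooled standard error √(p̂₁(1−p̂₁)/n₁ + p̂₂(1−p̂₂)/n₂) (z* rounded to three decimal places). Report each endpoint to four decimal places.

p̂₁ = 0.20661, p̂₂ = 0.21359, so the observed difference is -0.00698.
Unpooled SE = √(p̂₁(1−p̂₁)/n₁ + p̂₂(1−p̂₂)/n₂) = √(0.000270947 + 0.000543594) = 0.028540.
For 98% confidence, z* = 2.326. Margin = 2.326·0.028540 = 0.06638.
So the interval runs from -0.0734 to 0.0594.

(-0.0734, 0.0594)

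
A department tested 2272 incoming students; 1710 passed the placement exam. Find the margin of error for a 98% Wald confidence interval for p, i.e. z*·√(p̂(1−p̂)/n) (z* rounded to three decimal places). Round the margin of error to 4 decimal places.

ME = 0.0211

Sample proportion p̂ = 1710/2272 = 0.75264.
SE(p̂) = √(0.75264·0.24736/2272) = 0.009052.
z* = 2.326 at the 98% level.
Margin of error = z*·SE = 2.326 × 0.009052 = 0.0211.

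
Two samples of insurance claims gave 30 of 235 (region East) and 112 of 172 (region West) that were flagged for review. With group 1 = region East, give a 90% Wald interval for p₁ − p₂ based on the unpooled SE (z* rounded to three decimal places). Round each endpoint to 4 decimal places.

p̂₁ = 0.12766, p̂₂ = 0.65116, so the observed difference is -0.52350.
SE = √(0.000473883 + 0.001320638) = √0.001794521 = 0.042362.
z* = 1.645 at the 90% level. Margin = 1.645·0.042362 = 0.06969.
CI: -0.52350 ± 0.06969 = (-0.5932, -0.4538).

(-0.5932, -0.4538)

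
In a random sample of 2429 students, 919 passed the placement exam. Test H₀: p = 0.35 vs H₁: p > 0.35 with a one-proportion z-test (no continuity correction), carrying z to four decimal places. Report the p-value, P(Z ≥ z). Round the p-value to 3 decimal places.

p̂ = 919/2429 = 0.37834.
SE₀ = √(0.35·0.65/2429) = 0.009678.
Test statistic (full precision, shown to 4 dp): z = (919/2429 − 0.35)/SE₀ ≈ 2.9289.
From the standard normal, P(Z ≥ z) = 0.002.

p-value = 0.002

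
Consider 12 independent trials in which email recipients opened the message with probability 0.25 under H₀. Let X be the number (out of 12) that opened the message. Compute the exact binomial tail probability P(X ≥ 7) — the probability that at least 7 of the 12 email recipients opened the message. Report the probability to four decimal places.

X ~ Binomial(n=12, p=0.25).
P(X ≥ 7) = Σ_{j=7}^{12} C(12,j)·0.25^j·0.75^{12−j}.
= 0.011471 + 0.002390 + 0.000354 + 0.000035 + 0.000002 + 0.000000 = 0.0143.

P = 0.0143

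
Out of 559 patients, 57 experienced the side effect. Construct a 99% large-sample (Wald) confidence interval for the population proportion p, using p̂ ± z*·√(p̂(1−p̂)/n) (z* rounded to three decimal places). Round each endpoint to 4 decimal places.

(0.0690, 0.1349)

With x = 57 successes in n = 559, p̂ = 0.10197.
Standard error of p̂: √(0.091570/559) = √0.000163811 = 0.012799.
The 99% critical value is z* = 2.576.
Margin = 2.576·0.012799 = 0.03297.
So the interval runs from 0.0690 to 0.1349.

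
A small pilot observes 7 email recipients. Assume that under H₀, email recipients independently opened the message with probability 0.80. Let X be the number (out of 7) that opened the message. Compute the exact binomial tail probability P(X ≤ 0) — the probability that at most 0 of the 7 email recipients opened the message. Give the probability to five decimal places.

X ~ Binomial(n=7, p=0.80).
P(X ≤ 0) = C(7,0)·0.80^0·0.20^7.
= 0.000013 = 0.00001.

P = 0.00001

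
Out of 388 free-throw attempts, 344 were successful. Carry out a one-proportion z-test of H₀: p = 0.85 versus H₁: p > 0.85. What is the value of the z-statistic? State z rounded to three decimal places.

z = 2.019

Sample proportion p̂ = 344/388 = 0.88660.
Under H₀, SE = √(p₀(1−p₀)/n) = √(0.85·0.15/388) = √0.000328608 = 0.018128.
Test statistic: z = 0.03660/0.018128 = 2.019.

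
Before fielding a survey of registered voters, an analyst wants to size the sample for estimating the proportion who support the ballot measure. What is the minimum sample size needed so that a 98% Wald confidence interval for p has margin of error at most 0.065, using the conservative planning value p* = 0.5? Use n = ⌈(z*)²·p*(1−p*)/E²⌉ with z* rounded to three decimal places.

n = 321

The 98% critical value is z* = 2.326.
p*(1−p*) = 0.2500.
Required n before rounding: 5.410276 × 0.2500 / 0.065² = 320.135.
Rounding up, n = 321.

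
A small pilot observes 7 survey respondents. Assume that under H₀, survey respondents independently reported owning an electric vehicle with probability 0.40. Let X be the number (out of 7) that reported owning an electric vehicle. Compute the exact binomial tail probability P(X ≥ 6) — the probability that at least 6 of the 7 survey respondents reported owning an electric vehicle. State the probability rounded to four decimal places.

X is binomial with n = 7 and p = 0.40.
P(X ≥ 6) = C(7,6)·0.40^6·0.60^1 + C(7,7)·0.40^7·0.60^0.
= 0.017203 + 0.001638 = 0.0188.

P = 0.0188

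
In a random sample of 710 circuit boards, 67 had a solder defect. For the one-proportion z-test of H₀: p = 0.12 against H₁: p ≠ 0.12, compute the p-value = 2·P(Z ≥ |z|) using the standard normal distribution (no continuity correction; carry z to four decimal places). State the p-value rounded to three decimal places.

p-value = 0.036

p̂ = 67/710 = 0.09437.
SE₀ = √(0.12·0.88/710) = 0.012196.
z = (p̂ − p₀)/SE = (67/710 − 0.12)/0.012196 ≈ -2.1019.
From the standard normal, 2·P(Z ≥ |z|) = 0.036.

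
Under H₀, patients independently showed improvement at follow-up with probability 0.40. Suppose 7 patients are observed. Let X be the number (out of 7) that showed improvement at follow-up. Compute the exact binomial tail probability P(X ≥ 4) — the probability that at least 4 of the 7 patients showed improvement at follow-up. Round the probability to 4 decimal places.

P = 0.2898

X is binomial with n = 7 and p = 0.40.
P(X ≥ 4) = C(7,4)·0.40^4·0.60^3 + C(7,5)·0.40^5·0.60^2 + C(7,6)·0.40^6·0.60^1 + C(7,7)·0.40^7·0.60^0.
= 0.193536 + 0.077414 + 0.017203 + 0.001638 = 0.2898.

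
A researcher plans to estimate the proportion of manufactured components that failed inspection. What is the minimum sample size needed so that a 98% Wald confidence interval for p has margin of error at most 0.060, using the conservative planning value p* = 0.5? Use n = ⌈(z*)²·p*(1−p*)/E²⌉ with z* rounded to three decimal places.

n = 376

z* = 2.326 at the 98% level.
p*(1−p*) = 0.2500.
(z*)²·p*(1−p*)/E² = 5.410276·0.2500/0.003600 = 375.714.
⌈375.714⌉ = 376.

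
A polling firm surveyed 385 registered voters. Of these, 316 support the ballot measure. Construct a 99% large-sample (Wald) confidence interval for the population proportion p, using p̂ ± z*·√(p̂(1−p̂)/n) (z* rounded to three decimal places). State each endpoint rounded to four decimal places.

(0.7704, 0.8711)

Sample proportion p̂ = 316/385 = 0.82078.
Standard error of p̂: √(0.147101/385) = √0.000382080 = 0.019547.
z* = 2.576 at the 99% level.
Margin = 2.576·0.019547 = 0.05035.
Interval: 0.82078 ± 0.05035 → (0.7704, 0.8711).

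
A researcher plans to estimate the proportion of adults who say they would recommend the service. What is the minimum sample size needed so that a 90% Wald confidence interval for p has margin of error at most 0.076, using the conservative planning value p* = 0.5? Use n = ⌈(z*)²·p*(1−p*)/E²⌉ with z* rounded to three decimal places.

n = 118

The 90% critical value is z* = 1.645.
p*(1−p*) = 0.50·0.50 = 0.2500.
(z*)²·p*(1−p*)/E² = 2.706025·0.2500/0.005776 = 117.124.
⌈117.124⌉ = 118.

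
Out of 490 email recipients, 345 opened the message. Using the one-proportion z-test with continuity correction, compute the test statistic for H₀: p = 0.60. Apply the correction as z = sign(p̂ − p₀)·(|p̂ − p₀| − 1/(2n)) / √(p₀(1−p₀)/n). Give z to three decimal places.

z = 4.657

With x = 345 successes in n = 490, p̂ = 0.70408. p̂ − p₀ = 0.104082.
1/(2n) = 0.001020.
Corrected numerator: |0.104082| − 0.001020 = 0.103062.
Under H₀, SE = √(p₀(1−p₀)/n) = √(0.60·0.40/490) = √0.000489796 = 0.022131.
z = (+)0.103062/0.022131 = 4.657.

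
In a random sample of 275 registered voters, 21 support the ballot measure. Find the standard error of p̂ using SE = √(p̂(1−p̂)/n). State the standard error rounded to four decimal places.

Sample proportion p̂ = 21/275 = 0.07636.
p̂(1−p̂) = 0.07636·0.92364 = 0.070529.
SE = √(0.070529/275) = 0.0160.

SE = 0.0160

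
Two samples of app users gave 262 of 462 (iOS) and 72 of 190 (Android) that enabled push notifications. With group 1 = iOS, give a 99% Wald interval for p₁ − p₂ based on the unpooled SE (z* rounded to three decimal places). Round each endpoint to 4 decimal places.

(0.0798, 0.2965)

p̂₁ = 262/462 = 0.56710, p̂₂ = 72/190 = 0.37895; p̂₁ − p̂₂ = 0.18815.
Unpooled SE = √(p̂₁(1−p̂₁)/n₁ + p̂₂(1−p̂₂)/n₂) = √(0.000531380 + 0.001238665) = 0.042072.
z* = 2.576 at the 99% level. Margin of error = 0.10838.
CI: 0.18815 ± 0.10838 = (0.0798, 0.2965).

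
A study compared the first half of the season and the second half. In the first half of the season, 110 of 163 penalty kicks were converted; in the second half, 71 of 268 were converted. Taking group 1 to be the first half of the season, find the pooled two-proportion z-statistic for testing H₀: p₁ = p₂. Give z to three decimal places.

Sample proportions: p̂₁ = 110/163 = 0.67485 and p̂₂ = 71/268 = 0.26493.
Pooled p̂ = (110+71)/(163+268) = 181/431 = 0.41995.
Pooled SE = √[0.2435926·0.00986631] ≈ 0.049024.
z = (p̂₁ − p̂₂)/SE = (0.67485 − 0.26493)/0.049024 = 0.40992/0.049024 = 8.362.

z = 8.362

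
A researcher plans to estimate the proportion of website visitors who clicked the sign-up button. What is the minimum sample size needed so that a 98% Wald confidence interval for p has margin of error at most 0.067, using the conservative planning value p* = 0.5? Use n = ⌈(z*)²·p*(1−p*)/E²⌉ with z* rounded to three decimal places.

For 98% confidence, z* = 2.326.
p*(1−p*) = 0.2500.
(z*)²·p*(1−p*)/E² = 5.410276·0.2500/0.004489 = 301.307.
⌈301.307⌉ = 302.

n = 302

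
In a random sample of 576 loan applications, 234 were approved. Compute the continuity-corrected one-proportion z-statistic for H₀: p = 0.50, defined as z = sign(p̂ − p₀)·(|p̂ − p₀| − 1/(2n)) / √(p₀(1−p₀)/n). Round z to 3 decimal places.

z = -4.458

p̂ = 234/576 = 0.40625. p̂ − p₀ = -0.093750.
1/(2n) = 0.000868.
Corrected numerator: |-0.093750| − 0.000868 = 0.092882.
SE₀ = √(0.50·0.50/576) = 0.020833.
z = (−)0.092882/0.020833 = -4.458.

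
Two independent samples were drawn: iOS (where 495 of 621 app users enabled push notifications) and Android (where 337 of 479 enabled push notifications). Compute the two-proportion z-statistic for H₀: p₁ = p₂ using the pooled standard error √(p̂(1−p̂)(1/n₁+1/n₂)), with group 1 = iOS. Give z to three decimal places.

Sample proportions: p̂₁ = 495/621 = 0.79710 and p̂₂ = 337/479 = 0.70355.
Pooled p̂ = (495+337)/(621+479) = 832/1100 = 0.75636.
SE = √[p̂(1−p̂)(1/n₁+1/n₂)] = √[0.75636·0.24364·(1/621+1/479)] ≈ 0.026105.
z = 0.09355/0.026105 = 3.584.

z = 3.584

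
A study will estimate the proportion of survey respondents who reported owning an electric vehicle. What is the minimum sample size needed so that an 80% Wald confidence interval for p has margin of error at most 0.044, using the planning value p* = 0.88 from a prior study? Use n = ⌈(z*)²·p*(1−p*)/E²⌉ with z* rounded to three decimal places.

z* = 1.282 at the 80% level.
p*(1−p*) = 0.88·0.12 = 0.1056.
Required n before rounding: 1.643524 × 0.1056 / 0.044² = 89.647.
Rounding up, n = 90.

n = 90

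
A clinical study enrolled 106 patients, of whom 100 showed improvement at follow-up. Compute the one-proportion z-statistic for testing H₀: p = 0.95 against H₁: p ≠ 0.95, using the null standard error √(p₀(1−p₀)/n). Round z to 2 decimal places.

z = -0.31

The sample proportion is 100/106 = 0.94340.
Null standard error: √(0.95·0.05/106) = √0.000448113 = 0.021169.
z = (p̂ − p₀)/SE = (0.94340 − 0.95)/0.021169 = -0.31.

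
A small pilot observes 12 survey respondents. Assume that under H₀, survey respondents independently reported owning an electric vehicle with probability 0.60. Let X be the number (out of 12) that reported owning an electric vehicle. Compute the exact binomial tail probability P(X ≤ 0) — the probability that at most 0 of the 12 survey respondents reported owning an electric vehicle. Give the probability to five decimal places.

X is binomial with n = 12 and p = 0.60.
P(X ≤ 0) = C(12,0)·0.60^0·0.40^12.
= 0.000017 = 0.00002.

P = 0.00002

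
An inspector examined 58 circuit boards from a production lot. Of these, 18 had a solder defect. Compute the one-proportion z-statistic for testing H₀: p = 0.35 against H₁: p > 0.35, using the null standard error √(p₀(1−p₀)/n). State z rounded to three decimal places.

Sample proportion p̂ = 18/58 = 0.31034.
Null standard error: √(0.35·0.65/58) = √0.003922414 = 0.062629.
z = (0.31034 − 0.35)/0.062629 = -0.03966/0.062629 = -0.633.

z = -0.633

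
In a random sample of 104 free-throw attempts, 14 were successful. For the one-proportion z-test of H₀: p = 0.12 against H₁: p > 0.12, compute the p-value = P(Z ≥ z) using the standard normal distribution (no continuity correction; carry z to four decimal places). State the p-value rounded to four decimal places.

p̂ = 14/104 = 0.13462.
Null standard error: √(0.12·0.88/104) = √0.001015385 = 0.031865.
z = (p̂ − p₀)/SE = (14/104 − 0.12)/0.031865 ≈ 0.4587.
From the standard normal, P(Z ≥ z) = 0.3232.

p-value = 0.3232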